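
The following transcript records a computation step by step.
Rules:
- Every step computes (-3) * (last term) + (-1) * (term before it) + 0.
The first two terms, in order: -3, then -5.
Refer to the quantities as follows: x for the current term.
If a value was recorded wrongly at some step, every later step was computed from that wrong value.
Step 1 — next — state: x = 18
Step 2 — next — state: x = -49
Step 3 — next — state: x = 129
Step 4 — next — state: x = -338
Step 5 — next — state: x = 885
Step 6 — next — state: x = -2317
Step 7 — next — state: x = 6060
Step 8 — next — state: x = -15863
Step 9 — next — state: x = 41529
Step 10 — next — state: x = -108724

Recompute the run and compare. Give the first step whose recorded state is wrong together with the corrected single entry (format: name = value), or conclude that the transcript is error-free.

step 7, x = 6066

step 1: x = -3*(-5) + (-1)*(-3) + (0) = 18 -> confirmed correct
step 2: x = -3*(18) + (-1)*(-5) + (0) = -49 -> consistent with the transcript
step 3: x = -3*(-49) + (-1)*(18) + (0) = 129 -> confirmed correct
step 4: x = -3*(129) + (-1)*(-49) + (0) = -338 -> agrees with the transcript
step 5: x = -3*(-338) + (-1)*(129) + (0) = 885 -> in agreement
step 6: x = -3*(885) + (-1)*(-338) + (0) = -2317 -> verified
step 7: x = -3*(-2317) + (-1)*(885) + (0) = 6066 -> this is not what the transcript shows
First deviation found at step 7; the corrected entry is x = 6066.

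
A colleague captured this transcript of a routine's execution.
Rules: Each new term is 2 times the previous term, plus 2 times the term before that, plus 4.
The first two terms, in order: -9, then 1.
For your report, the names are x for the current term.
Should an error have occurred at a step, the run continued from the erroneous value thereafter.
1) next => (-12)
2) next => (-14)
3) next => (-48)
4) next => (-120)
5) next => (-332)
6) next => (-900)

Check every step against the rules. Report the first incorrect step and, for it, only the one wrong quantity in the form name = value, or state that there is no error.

step 2, x = -18

Recomputing the run from the initial state:
step 1: x = -12
step 2: x = -18
step 3: x = -56
step 4: x = -144
step 5: x = -396
step 6: x = -1076
The first disagreement with the transcript is at step 2, where the value should be x = -18.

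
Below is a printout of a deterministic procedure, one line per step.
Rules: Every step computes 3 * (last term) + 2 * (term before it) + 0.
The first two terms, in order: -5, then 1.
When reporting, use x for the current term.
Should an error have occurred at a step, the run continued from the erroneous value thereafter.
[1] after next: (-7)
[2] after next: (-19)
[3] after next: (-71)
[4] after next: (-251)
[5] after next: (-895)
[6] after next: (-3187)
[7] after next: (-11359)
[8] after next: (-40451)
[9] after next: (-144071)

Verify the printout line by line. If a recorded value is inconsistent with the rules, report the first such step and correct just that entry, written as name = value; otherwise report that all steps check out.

step 7, x = -11351

step 1: x = 3*(1) + (2)*(-5) + (0) = -7 -> no discrepancy
step 2: x = 3*(-7) + (2)*(1) + (0) = -19 -> agrees with the printout
step 3: x = 3*(-19) + (2)*(-7) + (0) = -71 -> same as recorded
step 4: x = 3*(-71) + (2)*(-19) + (0) = -251 -> exactly as logged
step 5: x = 3*(-251) + (2)*(-71) + (0) = -895 -> same as recorded
step 6: x = 3*(-895) + (2)*(-251) + (0) = -3187 -> in agreement
step 7: x = 3*(-3187) + (2)*(-895) + (0) = -11351 -> first mismatch against the printout
So the first discrepancy is step 7, where the right value is x = -11351.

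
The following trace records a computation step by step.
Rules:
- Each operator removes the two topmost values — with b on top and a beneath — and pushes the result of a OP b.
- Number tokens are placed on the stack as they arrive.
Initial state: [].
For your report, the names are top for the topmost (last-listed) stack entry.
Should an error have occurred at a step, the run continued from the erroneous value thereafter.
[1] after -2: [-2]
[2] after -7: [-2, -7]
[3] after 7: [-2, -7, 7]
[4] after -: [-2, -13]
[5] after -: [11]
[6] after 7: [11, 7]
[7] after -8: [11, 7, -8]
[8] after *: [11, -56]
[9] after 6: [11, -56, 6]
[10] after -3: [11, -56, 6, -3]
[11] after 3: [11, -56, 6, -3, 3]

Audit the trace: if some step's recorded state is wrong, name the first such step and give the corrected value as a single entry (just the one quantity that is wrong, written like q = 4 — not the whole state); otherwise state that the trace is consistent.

step 4, top = -14

step 1: push -2: top = -2 -> agrees with the trace
step 2: push -7: top = -7 -> in agreement
step 3: push 7: top = 7 -> confirmed correct
step 4: -7 - 7 = -14 -> the entry is off here
First incorrect step: 4; the correct value is top = -14.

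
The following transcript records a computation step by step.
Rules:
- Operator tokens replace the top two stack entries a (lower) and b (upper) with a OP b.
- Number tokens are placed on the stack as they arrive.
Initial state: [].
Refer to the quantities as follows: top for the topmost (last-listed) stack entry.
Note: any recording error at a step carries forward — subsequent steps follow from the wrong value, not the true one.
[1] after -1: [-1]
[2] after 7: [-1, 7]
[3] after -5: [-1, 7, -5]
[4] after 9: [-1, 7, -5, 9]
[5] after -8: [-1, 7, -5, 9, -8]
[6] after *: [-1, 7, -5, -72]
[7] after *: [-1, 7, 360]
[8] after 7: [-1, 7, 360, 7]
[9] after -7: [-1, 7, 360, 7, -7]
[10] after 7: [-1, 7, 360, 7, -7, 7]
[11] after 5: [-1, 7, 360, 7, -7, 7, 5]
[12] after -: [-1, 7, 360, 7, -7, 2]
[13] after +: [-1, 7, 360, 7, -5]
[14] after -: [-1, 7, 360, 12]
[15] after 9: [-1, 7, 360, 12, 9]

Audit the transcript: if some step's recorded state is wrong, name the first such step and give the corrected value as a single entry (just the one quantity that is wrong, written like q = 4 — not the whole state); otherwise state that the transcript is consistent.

Step 1: push -1: top = -1 — same as recorded.
Step 2: push 7: top = 7 — verified.
Step 3: push -5: top = -5 — checks out.
Step 4: push 9: top = 9 — same as recorded.
Step 5: push -8: top = -8 — checks out.
Step 6: 9 * -8 = -72 — agrees with the transcript.
Step 7: -5 * -72 = 360 — checks out.
Step 8: push 7: top = 7 — same as recorded.
Step 9: push -7: top = -7 — consistent with the transcript.
Step 10: push 7: top = 7 — same as recorded.
Step 11: push 5: top = 5 — no discrepancy.
Step 12: 7 - 5 = 2 — consistent with the transcript.
Step 13: -7 + 2 = -5 — matches.
Step 14: 7 - -5 = 12 — same as recorded.
Step 15: push 9: top = 9 — no discrepancy.
Every step is consistent.

no error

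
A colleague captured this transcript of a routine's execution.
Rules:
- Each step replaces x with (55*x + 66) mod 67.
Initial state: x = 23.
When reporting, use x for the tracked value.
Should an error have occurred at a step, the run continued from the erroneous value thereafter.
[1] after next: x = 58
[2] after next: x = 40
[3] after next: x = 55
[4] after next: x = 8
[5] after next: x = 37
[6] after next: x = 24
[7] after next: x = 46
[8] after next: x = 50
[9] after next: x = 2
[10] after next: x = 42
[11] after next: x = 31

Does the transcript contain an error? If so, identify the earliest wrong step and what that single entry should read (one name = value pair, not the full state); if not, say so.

step 1: x = (55*23 + 66) mod 67 = 58 -> verified
step 2: x = (55*58 + 66) mod 67 = 40 -> no discrepancy
step 3: x = (55*40 + 66) mod 67 = 55 -> matches
step 4: x = (55*55 + 66) mod 67 = 9 -> this is not what the transcript shows
Conclusion: step 4 carries the first error; the entry should be x = 9.

step 4, x = 9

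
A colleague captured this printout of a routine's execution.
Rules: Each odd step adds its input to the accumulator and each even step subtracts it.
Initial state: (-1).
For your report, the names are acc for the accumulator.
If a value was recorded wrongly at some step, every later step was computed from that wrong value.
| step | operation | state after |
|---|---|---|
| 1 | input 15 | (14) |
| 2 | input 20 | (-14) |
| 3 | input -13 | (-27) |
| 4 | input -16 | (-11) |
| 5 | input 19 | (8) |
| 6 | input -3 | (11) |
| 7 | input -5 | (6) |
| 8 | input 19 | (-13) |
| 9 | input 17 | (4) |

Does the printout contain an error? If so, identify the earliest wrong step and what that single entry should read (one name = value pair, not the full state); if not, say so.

step 2, acc = -6

step 1: acc = -1 + 15 = 14 -> same as recorded
step 2: acc = 14 - 20 = -6 -> not what was recorded
That makes step 2 the first incorrect line — acc = -6 is what it should show.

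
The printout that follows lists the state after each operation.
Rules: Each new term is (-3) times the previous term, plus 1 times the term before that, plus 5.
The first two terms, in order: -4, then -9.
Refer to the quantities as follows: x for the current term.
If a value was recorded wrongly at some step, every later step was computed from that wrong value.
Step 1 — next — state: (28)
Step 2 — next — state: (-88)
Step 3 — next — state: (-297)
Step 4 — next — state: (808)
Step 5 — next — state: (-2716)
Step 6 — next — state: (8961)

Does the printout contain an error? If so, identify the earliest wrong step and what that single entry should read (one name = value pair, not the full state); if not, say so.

step 3, x = 297

Recomputing the run from the initial state:
step 1: x = 28
step 2: x = -88
step 3: x = 297
step 4: x = -974
step 5: x = 3224
step 6: x = -10641
The first disagreement with the printout is at step 3, where the value should be x = 297.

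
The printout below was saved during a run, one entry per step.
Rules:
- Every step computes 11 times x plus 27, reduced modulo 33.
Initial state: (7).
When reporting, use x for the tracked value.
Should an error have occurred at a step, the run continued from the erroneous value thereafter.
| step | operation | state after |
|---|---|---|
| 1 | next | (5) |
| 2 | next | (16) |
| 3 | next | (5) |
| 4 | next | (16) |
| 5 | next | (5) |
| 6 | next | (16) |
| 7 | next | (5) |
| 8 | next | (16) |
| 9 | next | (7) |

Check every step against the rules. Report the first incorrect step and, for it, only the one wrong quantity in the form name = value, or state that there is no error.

Step 1: x = (11*7 + 27) mod 33 = 5 — in agreement.
Step 2: x = (11*5 + 27) mod 33 = 16 — in agreement.
Step 3: x = (11*16 + 27) mod 33 = 5 — same as recorded.
Step 4: x = (11*5 + 27) mod 33 = 16 — matches.
Step 5: x = (11*16 + 27) mod 33 = 5 — checks out.
Step 6: x = (11*5 + 27) mod 33 = 16 — confirmed correct.
Step 7: x = (11*16 + 27) mod 33 = 5 — consistent with the printout.
Step 8: x = (11*5 + 27) mod 33 = 16 — checks out.
Step 9: x = (11*16 + 27) mod 33 = 5 — a discrepancy with the printout.
The earliest wrong entry is at step 9: it should read x = 5.

step 9, x = 5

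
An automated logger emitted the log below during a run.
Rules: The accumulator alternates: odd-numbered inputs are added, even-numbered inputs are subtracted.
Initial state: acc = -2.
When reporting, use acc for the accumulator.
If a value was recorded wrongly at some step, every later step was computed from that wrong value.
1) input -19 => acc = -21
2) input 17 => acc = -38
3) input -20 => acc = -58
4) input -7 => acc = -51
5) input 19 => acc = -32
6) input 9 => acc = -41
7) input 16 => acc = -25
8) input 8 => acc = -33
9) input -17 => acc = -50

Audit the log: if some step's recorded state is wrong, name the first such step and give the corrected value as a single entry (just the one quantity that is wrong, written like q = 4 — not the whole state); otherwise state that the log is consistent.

no error

1. acc = -2 + -19 = -21 (no discrepancy)
2. acc = -21 - 17 = -38 (confirmed correct)
3. acc = -38 + -20 = -58 (same as recorded)
4. acc = -58 - -7 = -51 (checks out)
5. acc = -51 + 19 = -32 (confirmed correct)
6. acc = -32 - 9 = -41 (matches)
7. acc = -41 + 16 = -25 (checks out)
8. acc = -25 - 8 = -33 (in agreement)
9. acc = -33 + -17 = -50 (confirmed correct)
The whole run recomputes cleanly — no discrepancies.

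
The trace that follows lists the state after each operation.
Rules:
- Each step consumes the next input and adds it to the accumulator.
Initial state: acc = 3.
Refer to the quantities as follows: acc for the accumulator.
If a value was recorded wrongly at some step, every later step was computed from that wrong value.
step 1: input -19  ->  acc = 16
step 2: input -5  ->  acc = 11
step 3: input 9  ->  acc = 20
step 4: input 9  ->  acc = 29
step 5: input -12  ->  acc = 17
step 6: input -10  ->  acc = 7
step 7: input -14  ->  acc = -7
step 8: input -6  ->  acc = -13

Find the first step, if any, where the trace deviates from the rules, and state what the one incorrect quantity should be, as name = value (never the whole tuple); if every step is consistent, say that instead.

step 1, acc = -16

Recomputing the run from the initial state:
step 1: acc = -16
step 2: acc = -21
step 3: acc = -12
step 4: acc = -3
step 5: acc = -15
step 6: acc = -25
step 7: acc = -39
step 8: acc = -45
The first disagreement with the trace is at step 1, where the value should be acc = -16.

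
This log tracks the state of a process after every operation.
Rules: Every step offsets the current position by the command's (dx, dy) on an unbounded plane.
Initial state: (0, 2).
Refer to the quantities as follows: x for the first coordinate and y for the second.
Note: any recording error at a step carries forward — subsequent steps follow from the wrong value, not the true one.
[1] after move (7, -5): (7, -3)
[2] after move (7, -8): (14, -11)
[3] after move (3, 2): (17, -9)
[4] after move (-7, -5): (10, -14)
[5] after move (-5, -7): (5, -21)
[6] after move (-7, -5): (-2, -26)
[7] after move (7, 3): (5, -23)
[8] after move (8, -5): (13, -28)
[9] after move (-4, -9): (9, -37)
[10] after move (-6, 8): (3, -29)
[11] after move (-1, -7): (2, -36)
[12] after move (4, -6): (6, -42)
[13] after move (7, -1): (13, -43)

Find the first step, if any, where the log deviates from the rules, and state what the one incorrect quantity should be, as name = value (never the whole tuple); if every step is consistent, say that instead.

no error

1. x = 0 + (7) = 7, y = 2 + (-5) = -3 (agrees with the log)
2. x = 7 + (7) = 14, y = -3 + (-8) = -11 (checks out)
3. x = 14 + (3) = 17, y = -11 + (2) = -9 (matches)
4. x = 17 + (-7) = 10, y = -9 + (-5) = -14 (verified)
5. x = 10 + (-5) = 5, y = -14 + (-7) = -21 (agrees with the log)
6. x = 5 + (-7) = -2, y = -21 + (-5) = -26 (exactly as logged)
7. x = -2 + (7) = 5, y = -26 + (3) = -23 (agrees with the log)
8. x = 5 + (8) = 13, y = -23 + (-5) = -28 (confirmed correct)
9. x = 13 + (-4) = 9, y = -28 + (-9) = -37 (verified)
10. x = 9 + (-6) = 3, y = -37 + (8) = -29 (agrees with the log)
11. x = 3 + (-1) = 2, y = -29 + (-7) = -36 (exactly as logged)
12. x = 2 + (4) = 6, y = -36 + (-6) = -42 (matches)
13. x = 6 + (7) = 13, y = -42 + (-1) = -43 (no discrepancy)
The whole run recomputes cleanly — no discrepancies.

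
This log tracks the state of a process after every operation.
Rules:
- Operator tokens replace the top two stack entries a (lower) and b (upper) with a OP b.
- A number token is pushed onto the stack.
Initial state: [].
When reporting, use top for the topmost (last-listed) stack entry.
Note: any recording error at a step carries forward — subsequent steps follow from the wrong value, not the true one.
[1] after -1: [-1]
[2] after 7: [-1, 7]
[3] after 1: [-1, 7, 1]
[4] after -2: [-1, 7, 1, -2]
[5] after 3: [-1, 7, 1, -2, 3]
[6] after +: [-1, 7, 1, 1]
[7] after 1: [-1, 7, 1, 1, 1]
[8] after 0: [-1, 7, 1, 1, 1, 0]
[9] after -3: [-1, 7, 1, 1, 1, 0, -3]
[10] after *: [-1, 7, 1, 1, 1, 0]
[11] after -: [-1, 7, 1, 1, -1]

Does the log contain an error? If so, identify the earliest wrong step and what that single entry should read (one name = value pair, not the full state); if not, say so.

step 11, top = 1

Step 1: push -1: top = -1 — checks out.
Step 2: push 7: top = 7 — exactly as logged.
Step 3: push 1: top = 1 — confirmed correct.
Step 4: push -2: top = -2 — confirmed correct.
Step 5: push 3: top = 3 — confirmed correct.
Step 6: -2 + 3 = 1 — agrees with the log.
Step 7: push 1: top = 1 — confirmed correct.
Step 8: push 0: top = 0 — checks out.
Step 9: push -3: top = -3 — agrees with the log.
Step 10: 0 * -3 = 0 — agrees with the log.
Step 11: 1 - 0 = 1 — not what was recorded.
Conclusion: step 11 carries the first error; the entry should be top = 1.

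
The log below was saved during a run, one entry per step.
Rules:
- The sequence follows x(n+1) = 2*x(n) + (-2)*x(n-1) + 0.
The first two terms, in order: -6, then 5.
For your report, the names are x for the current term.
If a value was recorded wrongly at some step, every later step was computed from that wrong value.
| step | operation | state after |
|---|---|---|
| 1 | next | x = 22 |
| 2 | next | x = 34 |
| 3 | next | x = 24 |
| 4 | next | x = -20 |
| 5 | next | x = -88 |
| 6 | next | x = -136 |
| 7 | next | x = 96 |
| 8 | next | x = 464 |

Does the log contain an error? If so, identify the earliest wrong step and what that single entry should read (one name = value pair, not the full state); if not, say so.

step 1: x = 2*(5) + (-2)*(-6) + (0) = 22 -> confirmed correct
step 2: x = 2*(22) + (-2)*(5) + (0) = 34 -> verified
step 3: x = 2*(34) + (-2)*(22) + (0) = 24 -> agrees with the log
step 4: x = 2*(24) + (-2)*(34) + (0) = -20 -> verified
step 5: x = 2*(-20) + (-2)*(24) + (0) = -88 -> confirmed correct
step 6: x = 2*(-88) + (-2)*(-20) + (0) = -136 -> no discrepancy
step 7: x = 2*(-136) + (-2)*(-88) + (0) = -96 -> the entry is off here
That makes step 7 the first incorrect line — x = -96 is what it should show.

step 7, x = -96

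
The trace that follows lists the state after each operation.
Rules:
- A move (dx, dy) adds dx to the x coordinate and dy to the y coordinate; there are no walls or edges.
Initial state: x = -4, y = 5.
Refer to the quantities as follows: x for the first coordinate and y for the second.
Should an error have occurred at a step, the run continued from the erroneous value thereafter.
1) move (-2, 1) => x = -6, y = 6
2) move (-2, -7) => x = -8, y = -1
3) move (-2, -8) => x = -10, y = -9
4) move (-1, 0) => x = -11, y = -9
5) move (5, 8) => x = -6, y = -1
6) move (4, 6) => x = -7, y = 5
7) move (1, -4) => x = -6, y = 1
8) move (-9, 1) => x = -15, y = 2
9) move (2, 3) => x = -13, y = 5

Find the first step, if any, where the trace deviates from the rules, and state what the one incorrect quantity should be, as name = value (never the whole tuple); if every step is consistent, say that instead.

step 6, x = -2

Recomputing the run from the initial state:
step 1: x = -6, y = 6
step 2: x = -8, y = -1
step 3: x = -10, y = -9
step 4: x = -11, y = -9
step 5: x = -6, y = -1
step 6: x = -2, y = 5
step 7: x = -1, y = 1
step 8: x = -10, y = 2
step 9: x = -8, y = 5
The first disagreement with the trace is at step 6, where the value should be x = -2.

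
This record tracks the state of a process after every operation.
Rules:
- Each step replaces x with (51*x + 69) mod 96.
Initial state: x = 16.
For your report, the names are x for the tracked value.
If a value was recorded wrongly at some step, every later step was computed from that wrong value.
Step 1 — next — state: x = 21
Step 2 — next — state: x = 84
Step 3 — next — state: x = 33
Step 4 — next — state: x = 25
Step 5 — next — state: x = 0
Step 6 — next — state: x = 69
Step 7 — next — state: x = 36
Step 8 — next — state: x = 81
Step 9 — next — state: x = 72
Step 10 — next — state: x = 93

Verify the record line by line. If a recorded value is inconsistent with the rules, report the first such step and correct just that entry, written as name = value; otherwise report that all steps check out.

step 4, x = 24

Recomputing the run from the initial state:
step 1: x = 21
step 2: x = 84
step 3: x = 33
step 4: x = 24
step 5: x = 45
step 6: x = 60
step 7: x = 57
step 8: x = 0
step 9: x = 69
step 10: x = 36
The first disagreement with the record is at step 4, where the value should be x = 24.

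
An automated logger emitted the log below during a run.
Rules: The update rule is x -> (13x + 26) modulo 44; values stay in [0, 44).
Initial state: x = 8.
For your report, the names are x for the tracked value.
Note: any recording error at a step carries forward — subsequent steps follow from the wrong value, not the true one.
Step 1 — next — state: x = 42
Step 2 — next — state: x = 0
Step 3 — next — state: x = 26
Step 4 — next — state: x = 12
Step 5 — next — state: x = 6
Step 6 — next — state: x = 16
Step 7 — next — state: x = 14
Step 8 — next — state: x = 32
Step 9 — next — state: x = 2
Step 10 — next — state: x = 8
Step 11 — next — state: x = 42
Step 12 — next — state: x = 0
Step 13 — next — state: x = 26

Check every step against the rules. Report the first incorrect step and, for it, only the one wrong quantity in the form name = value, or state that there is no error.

Recomputing the run from the initial state:
step 1: x = 42
step 2: x = 0
step 3: x = 26
step 4: x = 12
step 5: x = 6
step 6: x = 16
step 7: x = 14
step 8: x = 32
step 9: x = 2
step 10: x = 8
step 11: x = 42
step 12: x = 0
step 13: x = 26
This matches the log at every step.

no error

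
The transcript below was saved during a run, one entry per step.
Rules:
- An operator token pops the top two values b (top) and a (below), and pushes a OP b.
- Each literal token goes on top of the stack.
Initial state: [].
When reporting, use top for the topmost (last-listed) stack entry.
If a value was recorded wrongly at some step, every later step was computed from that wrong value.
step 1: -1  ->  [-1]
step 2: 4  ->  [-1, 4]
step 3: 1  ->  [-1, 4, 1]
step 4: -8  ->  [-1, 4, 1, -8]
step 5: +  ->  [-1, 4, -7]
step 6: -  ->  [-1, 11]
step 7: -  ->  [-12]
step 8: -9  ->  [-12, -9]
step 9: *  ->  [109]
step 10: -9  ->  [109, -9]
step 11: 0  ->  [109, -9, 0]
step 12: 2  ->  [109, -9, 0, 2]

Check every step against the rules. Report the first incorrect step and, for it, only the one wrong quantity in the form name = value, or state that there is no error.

1. push -1: top = -1 (no discrepancy)
2. push 4: top = 4 (exactly as logged)
3. push 1: top = 1 (no discrepancy)
4. push -8: top = -8 (consistent with the transcript)
5. 1 + -8 = -7 (checks out)
6. 4 - -7 = 11 (matches)
7. -1 - 11 = -12 (in agreement)
8. push -9: top = -9 (exactly as logged)
9. -12 * -9 = 108 (a discrepancy with the transcript)
So the first discrepancy is step 9, where the right value is top = 108.

step 9, top = 108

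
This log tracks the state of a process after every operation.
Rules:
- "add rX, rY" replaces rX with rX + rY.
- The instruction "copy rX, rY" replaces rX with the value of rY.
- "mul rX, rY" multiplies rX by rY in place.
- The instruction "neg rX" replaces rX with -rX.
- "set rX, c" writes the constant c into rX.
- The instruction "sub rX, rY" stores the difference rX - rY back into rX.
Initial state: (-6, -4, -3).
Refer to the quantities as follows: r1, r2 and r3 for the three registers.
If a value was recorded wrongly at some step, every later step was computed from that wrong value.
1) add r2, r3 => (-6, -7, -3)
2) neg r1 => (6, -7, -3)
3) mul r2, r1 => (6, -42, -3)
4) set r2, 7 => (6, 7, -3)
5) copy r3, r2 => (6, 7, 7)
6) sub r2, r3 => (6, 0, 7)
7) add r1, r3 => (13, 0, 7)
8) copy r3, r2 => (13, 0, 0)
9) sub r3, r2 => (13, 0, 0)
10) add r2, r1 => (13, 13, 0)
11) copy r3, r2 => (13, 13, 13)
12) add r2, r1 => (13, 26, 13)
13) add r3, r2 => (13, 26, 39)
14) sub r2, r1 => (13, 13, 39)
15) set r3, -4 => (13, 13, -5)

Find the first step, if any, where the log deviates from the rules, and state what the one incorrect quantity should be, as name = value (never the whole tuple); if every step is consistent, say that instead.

Recomputing the run from the initial state:
step 1: r1 = -6, r2 = -7, r3 = -3
step 2: r1 = 6, r2 = -7, r3 = -3
step 3: r1 = 6, r2 = -42, r3 = -3
step 4: r1 = 6, r2 = 7, r3 = -3
step 5: r1 = 6, r2 = 7, r3 = 7
step 6: r1 = 6, r2 = 0, r3 = 7
step 7: r1 = 13, r2 = 0, r3 = 7
step 8: r1 = 13, r2 = 0, r3 = 0
step 9: r1 = 13, r2 = 0, r3 = 0
step 10: r1 = 13, r2 = 13, r3 = 0
step 11: r1 = 13, r2 = 13, r3 = 13
step 12: r1 = 13, r2 = 26, r3 = 13
step 13: r1 = 13, r2 = 26, r3 = 39
step 14: r1 = 13, r2 = 13, r3 = 39
step 15: r1 = 13, r2 = 13, r3 = -4
The first disagreement with the log is at step 15, where the value should be r3 = -4.

step 15, r3 = -4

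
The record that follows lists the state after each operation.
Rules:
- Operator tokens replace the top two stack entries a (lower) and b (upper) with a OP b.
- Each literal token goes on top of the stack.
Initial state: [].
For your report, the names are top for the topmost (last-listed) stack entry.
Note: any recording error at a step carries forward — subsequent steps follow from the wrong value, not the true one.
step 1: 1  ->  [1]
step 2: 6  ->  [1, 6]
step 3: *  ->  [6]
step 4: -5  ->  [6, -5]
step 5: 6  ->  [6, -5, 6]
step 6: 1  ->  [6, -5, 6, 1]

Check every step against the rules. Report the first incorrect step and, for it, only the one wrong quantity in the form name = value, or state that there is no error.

no error

1. push 1: top = 1 (consistent with the record)
2. push 6: top = 6 (in agreement)
3. 1 * 6 = 6 (agrees with the record)
4. push -5: top = -5 (no discrepancy)
5. push 6: top = 6 (verified)
6. push 1: top = 1 (in agreement)
Nothing is out of place; the run is error-free.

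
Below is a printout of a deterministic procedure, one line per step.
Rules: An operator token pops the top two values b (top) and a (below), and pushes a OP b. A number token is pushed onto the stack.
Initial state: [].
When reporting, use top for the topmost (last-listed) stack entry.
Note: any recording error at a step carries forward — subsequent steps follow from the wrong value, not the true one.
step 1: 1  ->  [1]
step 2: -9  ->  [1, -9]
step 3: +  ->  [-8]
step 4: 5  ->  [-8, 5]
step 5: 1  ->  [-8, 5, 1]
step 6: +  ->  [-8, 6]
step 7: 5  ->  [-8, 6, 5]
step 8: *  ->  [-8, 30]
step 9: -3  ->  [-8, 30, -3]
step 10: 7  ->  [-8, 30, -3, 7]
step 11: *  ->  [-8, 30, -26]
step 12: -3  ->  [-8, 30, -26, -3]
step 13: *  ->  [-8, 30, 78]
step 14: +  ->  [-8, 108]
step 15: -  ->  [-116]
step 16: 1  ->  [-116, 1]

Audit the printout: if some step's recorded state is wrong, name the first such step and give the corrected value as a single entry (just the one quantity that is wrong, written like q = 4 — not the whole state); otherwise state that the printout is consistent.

step 11, top = -21

Step 1: push 1: top = 1 — matches.
Step 2: push -9: top = -9 — checks out.
Step 3: 1 + -9 = -8 — confirmed correct.
Step 4: push 5: top = 5 — verified.
Step 5: push 1: top = 1 — exactly as logged.
Step 6: 5 + 1 = 6 — same as recorded.
Step 7: push 5: top = 5 — verified.
Step 8: 6 * 5 = 30 — consistent with the printout.
Step 9: push -3: top = -3 — matches.
Step 10: push 7: top = 7 — matches.
Step 11: -3 * 7 = -21 — the printout disagrees here.
Step 11 is the first one off; corrected, top = -21.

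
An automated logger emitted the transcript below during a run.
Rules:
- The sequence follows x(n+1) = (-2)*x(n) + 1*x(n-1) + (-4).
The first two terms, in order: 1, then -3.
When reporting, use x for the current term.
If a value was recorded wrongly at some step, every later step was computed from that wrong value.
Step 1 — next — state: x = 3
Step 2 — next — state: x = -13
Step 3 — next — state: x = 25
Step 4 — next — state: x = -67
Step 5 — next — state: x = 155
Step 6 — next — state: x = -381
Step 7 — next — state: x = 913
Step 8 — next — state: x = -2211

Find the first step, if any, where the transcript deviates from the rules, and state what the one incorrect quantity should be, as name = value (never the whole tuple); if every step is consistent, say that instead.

Recomputing the run from the initial state:
step 1: x = 3
step 2: x = -13
step 3: x = 25
step 4: x = -67
step 5: x = 155
step 6: x = -381
step 7: x = 913
step 8: x = -2211
This matches the transcript at every step.

no error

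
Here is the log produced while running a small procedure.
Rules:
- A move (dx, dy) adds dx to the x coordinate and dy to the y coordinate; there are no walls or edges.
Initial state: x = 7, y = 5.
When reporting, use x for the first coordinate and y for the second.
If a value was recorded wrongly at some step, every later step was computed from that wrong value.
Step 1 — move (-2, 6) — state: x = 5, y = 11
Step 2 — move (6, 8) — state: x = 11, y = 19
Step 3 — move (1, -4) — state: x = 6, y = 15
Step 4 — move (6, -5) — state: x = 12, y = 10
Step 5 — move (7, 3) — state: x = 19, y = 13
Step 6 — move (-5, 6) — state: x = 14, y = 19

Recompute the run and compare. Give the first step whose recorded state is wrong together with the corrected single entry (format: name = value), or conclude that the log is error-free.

step 1: x = 7 + (-2) = 5, y = 5 + (6) = 11 -> confirmed correct
step 2: x = 5 + (6) = 11, y = 11 + (8) = 19 -> matches
step 3: x = 11 + (1) = 12, y = 19 + (-4) = 15 -> the recorded entry deviates here
So the first discrepancy is step 3, where the right value is x = 12.

step 3, x = 12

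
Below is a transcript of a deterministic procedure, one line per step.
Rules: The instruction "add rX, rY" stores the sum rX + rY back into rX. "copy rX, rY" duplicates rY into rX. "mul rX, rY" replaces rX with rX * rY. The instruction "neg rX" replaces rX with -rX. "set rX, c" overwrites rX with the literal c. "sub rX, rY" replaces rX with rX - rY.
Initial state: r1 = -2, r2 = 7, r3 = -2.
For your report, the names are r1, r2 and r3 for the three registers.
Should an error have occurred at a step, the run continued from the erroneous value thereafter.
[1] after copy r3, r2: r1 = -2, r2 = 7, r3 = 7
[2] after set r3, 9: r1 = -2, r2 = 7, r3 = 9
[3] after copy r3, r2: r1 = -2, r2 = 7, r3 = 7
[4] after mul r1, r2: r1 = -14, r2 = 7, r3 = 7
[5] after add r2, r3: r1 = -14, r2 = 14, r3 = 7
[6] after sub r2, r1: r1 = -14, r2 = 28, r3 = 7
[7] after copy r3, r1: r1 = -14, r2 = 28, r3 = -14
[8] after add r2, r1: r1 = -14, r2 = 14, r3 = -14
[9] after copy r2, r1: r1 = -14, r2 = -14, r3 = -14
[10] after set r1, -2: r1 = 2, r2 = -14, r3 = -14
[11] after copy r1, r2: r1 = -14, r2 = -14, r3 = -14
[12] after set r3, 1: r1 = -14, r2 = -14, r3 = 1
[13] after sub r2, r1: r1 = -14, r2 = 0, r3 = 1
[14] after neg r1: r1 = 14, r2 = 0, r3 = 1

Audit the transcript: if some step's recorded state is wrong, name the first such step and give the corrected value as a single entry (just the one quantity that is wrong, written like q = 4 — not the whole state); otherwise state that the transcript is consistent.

Recomputing the run from the initial state:
step 1: r1 = -2, r2 = 7, r3 = 7
step 2: r1 = -2, r2 = 7, r3 = 9
step 3: r1 = -2, r2 = 7, r3 = 7
step 4: r1 = -14, r2 = 7, r3 = 7
step 5: r1 = -14, r2 = 14, r3 = 7
step 6: r1 = -14, r2 = 28, r3 = 7
step 7: r1 = -14, r2 = 28, r3 = -14
step 8: r1 = -14, r2 = 14, r3 = -14
step 9: r1 = -14, r2 = -14, r3 = -14
step 10: r1 = -2, r2 = -14, r3 = -14
step 11: r1 = -14, r2 = -14, r3 = -14
step 12: r1 = -14, r2 = -14, r3 = 1
step 13: r1 = -14, r2 = 0, r3 = 1
step 14: r1 = 14, r2 = 0, r3 = 1
The first disagreement with the transcript is at step 10, where the value should be r1 = -2.

step 10, r1 = -2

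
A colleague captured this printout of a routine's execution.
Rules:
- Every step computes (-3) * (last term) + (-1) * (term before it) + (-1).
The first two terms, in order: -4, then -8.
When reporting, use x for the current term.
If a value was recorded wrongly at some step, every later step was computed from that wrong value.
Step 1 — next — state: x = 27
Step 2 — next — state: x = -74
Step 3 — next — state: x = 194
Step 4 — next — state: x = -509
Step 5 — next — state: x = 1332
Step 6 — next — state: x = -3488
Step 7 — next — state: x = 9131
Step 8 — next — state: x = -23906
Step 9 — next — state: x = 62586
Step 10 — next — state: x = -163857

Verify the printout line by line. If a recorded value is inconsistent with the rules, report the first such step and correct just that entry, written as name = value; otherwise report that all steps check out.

step 10, x = -163853

Recomputing the run from the initial state:
step 1: x = 27
step 2: x = -74
step 3: x = 194
step 4: x = -509
step 5: x = 1332
step 6: x = -3488
step 7: x = 9131
step 8: x = -23906
step 9: x = 62586
step 10: x = -163853
The first disagreement with the printout is at step 10, where the value should be x = -163853.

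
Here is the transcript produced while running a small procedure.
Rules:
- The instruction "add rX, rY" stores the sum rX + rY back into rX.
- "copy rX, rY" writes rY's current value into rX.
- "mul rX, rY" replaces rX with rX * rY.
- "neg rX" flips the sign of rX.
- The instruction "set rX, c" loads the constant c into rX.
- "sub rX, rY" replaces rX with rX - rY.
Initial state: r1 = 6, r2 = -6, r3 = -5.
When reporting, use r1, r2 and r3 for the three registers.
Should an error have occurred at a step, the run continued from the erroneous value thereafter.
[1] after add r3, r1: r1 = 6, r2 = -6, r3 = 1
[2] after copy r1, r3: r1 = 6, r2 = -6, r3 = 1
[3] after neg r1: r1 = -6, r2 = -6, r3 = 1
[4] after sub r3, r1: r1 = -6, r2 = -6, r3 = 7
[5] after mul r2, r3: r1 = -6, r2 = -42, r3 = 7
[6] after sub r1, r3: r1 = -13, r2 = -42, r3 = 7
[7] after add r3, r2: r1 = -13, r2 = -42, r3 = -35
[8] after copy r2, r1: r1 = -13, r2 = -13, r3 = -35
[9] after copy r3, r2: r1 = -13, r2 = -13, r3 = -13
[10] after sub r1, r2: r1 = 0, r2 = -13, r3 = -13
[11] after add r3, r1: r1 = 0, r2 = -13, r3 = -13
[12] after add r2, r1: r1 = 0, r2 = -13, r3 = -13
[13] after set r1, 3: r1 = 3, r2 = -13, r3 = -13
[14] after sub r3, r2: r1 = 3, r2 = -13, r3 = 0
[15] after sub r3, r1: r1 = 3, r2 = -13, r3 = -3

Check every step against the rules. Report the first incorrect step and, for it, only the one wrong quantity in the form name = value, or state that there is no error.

step 2, r1 = 1

step 1: r3 = -5 + 6 = 1 -> confirmed correct
step 2: r1 = 1 -> this is not what the transcript shows
So the first discrepancy is step 2, where the right value is r1 = 1.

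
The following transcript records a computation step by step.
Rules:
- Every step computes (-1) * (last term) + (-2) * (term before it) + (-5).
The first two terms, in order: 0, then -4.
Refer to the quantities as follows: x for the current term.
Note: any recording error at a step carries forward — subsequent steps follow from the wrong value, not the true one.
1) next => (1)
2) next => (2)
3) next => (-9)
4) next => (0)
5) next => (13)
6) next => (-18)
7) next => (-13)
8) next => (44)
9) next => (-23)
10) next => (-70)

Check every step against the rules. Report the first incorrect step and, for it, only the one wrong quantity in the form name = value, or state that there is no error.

step 1, x = -1

1. x = -1*(-4) + (-2)*(0) + (-5) = -1 (the transcript disagrees here)
Step 1 is the first one off; corrected, x = -1.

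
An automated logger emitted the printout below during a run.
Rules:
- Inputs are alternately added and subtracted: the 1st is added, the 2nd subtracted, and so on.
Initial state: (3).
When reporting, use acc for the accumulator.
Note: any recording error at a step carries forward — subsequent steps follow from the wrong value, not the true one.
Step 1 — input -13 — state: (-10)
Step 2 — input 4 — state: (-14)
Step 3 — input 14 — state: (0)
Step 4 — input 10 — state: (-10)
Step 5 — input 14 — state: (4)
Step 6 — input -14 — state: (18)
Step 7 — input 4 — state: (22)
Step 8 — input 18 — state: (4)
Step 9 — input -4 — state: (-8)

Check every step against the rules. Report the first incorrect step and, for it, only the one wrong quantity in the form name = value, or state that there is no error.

Step 1: acc = 3 + -13 = -10 — verified.
Step 2: acc = -10 - 4 = -14 — in agreement.
Step 3: acc = -14 + 14 = 0 — same as recorded.
Step 4: acc = 0 - 10 = -10 — matches.
Step 5: acc = -10 + 14 = 4 — consistent with the printout.
Step 6: acc = 4 - -14 = 18 — verified.
Step 7: acc = 18 + 4 = 22 — confirmed correct.
Step 8: acc = 22 - 18 = 4 — no discrepancy.
Step 9: acc = 4 + -4 = 0 — not what was recorded.
The audit stops at step 9: the recorded entry is wrong and should be acc = 0.

step 9, acc = 0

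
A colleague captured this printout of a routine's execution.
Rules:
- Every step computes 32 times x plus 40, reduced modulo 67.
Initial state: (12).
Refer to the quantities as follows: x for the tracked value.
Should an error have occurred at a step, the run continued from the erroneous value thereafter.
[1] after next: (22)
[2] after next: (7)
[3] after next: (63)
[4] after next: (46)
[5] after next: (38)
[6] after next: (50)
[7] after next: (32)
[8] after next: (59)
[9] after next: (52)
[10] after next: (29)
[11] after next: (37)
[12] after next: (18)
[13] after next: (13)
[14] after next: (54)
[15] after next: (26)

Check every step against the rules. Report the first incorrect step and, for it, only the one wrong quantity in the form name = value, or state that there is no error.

Recomputing the run from the initial state:
step 1: x = 22
step 2: x = 7
step 3: x = 63
step 4: x = 46
step 5: x = 38
step 6: x = 50
step 7: x = 32
step 8: x = 59
step 9: x = 52
step 10: x = 29
step 11: x = 30
step 12: x = 62
step 13: x = 14
step 14: x = 19
step 15: x = 45
The first disagreement with the printout is at step 11, where the value should be x = 30.

step 11, x = 30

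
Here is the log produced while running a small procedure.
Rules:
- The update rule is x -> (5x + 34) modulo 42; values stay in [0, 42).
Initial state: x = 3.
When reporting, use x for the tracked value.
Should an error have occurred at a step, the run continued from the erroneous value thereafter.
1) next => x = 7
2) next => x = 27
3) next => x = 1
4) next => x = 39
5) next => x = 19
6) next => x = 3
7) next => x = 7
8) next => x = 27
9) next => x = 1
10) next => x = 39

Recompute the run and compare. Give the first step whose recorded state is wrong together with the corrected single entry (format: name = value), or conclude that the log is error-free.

no error

1. x = (5*3 + 34) mod 42 = 7 (verified)
2. x = (5*7 + 34) mod 42 = 27 (in agreement)
3. x = (5*27 + 34) mod 42 = 1 (exactly as logged)
4. x = (5*1 + 34) mod 42 = 39 (consistent with the log)
5. x = (5*39 + 34) mod 42 = 19 (matches)
6. x = (5*19 + 34) mod 42 = 3 (verified)
7. x = (5*3 + 34) mod 42 = 7 (matches)
8. x = (5*7 + 34) mod 42 = 27 (checks out)
9. x = (5*27 + 34) mod 42 = 1 (matches)
10. x = (5*1 + 34) mod 42 = 39 (agrees with the log)
The recomputation confirms every line.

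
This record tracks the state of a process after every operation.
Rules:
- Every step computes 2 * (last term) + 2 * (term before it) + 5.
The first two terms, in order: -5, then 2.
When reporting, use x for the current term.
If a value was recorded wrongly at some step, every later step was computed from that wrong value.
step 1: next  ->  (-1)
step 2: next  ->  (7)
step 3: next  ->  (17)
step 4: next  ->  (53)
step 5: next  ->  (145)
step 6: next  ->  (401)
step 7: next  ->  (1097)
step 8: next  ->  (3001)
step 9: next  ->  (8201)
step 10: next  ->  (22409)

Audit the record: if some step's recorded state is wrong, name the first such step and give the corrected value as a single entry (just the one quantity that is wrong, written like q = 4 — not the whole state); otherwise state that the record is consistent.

no error

Recomputing the run from the initial state:
step 1: x = -1
step 2: x = 7
step 3: x = 17
step 4: x = 53
step 5: x = 145
step 6: x = 401
step 7: x = 1097
step 8: x = 3001
step 9: x = 8201
step 10: x = 22409
This matches the record at every step.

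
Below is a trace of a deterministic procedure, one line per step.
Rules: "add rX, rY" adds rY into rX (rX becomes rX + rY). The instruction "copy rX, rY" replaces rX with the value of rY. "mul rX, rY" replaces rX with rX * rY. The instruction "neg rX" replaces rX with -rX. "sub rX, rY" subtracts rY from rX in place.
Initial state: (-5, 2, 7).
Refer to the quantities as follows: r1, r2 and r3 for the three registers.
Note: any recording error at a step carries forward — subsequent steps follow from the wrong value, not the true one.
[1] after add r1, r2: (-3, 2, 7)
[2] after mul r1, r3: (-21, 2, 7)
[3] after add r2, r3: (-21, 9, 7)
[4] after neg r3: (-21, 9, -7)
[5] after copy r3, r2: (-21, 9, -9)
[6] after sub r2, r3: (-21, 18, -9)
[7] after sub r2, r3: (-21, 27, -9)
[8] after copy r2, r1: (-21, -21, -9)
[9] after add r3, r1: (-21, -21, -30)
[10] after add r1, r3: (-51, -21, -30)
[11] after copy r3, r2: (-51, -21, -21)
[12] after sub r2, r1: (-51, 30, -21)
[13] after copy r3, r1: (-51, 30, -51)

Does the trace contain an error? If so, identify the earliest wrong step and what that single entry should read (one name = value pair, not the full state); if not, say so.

step 5, r3 = 9

Recomputing the run from the initial state:
step 1: r1 = -3, r2 = 2, r3 = 7
step 2: r1 = -21, r2 = 2, r3 = 7
step 3: r1 = -21, r2 = 9, r3 = 7
step 4: r1 = -21, r2 = 9, r3 = -7
step 5: r1 = -21, r2 = 9, r3 = 9
step 6: r1 = -21, r2 = 0, r3 = 9
step 7: r1 = -21, r2 = -9, r3 = 9
step 8: r1 = -21, r2 = -21, r3 = 9
step 9: r1 = -21, r2 = -21, r3 = -12
step 10: r1 = -33, r2 = -21, r3 = -12
step 11: r1 = -33, r2 = -21, r3 = -21
step 12: r1 = -33, r2 = 12, r3 = -21
step 13: r1 = -33, r2 = 12, r3 = -33
The first disagreement with the trace is at step 5, where the value should be r3 = 9.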